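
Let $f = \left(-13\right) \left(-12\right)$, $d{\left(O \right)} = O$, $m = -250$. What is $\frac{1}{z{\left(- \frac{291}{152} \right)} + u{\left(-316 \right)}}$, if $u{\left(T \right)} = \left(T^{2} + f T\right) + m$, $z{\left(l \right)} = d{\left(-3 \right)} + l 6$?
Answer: $\frac{76}{3822459} \approx 1.9882 \cdot 10^{-5}$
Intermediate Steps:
$z{\left(l \right)} = -3 + 6 l$ ($z{\left(l \right)} = -3 + l 6 = -3 + 6 l$)
$f = 156$
$u{\left(T \right)} = -250 + T^{2} + 156 T$ ($u{\left(T \right)} = \left(T^{2} + 156 T\right) - 250 = -250 + T^{2} + 156 T$)
$\frac{1}{z{\left(- \frac{291}{152} \right)} + u{\left(-316 \right)}} = \frac{1}{\left(-3 + 6 \left(- \frac{291}{152}\right)\right) + \left(-250 + \left(-316\right)^{2} + 156 \left(-316\right)\right)} = \frac{1}{\left(-3 + 6 \left(\left(-291\right) \frac{1}{152}\right)\right) - -50310} = \frac{1}{\left(-3 + 6 \left(- \frac{291}{152}\right)\right) + 50310} = \frac{1}{\left(-3 - \frac{873}{76}\right) + 50310} = \frac{1}{- \frac{1101}{76} + 50310} = \frac{1}{\frac{3822459}{76}} = \frac{76}{3822459}$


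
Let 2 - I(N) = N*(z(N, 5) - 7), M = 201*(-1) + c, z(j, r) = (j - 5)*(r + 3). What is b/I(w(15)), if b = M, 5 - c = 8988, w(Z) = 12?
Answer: 4592/293 ≈ 15.672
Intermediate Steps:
c = -8983 (c = 5 - 1*8988 = 5 - 8988 = -8983)
z(j, r) = (-5 + j)*(3 + r)
M = -9184 (M = 201*(-1) - 8983 = -201 - 8983 = -9184)
I(N) = 2 - N*(-47 + 8*N) (I(N) = 2 - N*((-15 - 5*5 + 3*N + N*5) - 7) = 2 - N*((-15 - 25 + 3*N + 5*N) - 7) = 2 - N*((-40 + 8*N) - 7) = 2 - N*(-47 + 8*N))
b = -9184
b/I(w(15)) = -9184/(2 - 8*12**2 + 47*12) = -9184/(2 - 8*144 + 564) = -9184/(2 - 1152 + 564) = -9184/(-586) = -9184*(-1/586) = 4592/293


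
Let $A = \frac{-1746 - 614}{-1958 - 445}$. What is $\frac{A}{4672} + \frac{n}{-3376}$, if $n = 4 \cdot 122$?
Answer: $- \frac{42739991}{296107272} \approx -0.14434$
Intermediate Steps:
$A = \frac{2360}{2403}$ ($A = - \frac{2360}{-2403} = \left(-2360\right) \left(- \frac{1}{2403}\right) = \frac{2360}{2403} \approx 0.98211$)
$n = 488$
$\frac{A}{4672} + \frac{n}{-3376} = \frac{2360}{2403 \cdot 4672} + \frac{488}{-3376} = \frac{2360}{2403} \cdot \frac{1}{4672} + 488 \left(- \frac{1}{3376}\right) = \frac{295}{1403352} - \frac{61}{422} = - \frac{42739991}{296107272}$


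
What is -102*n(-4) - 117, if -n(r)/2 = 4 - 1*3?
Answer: 87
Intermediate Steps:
n(r) = -2 (n(r) = -2*(4 - 1*3) = -2*(4 - 3) = -2*1 = -2)
-102*n(-4) - 117 = -102*(-2) - 117 = 204 - 117 = 87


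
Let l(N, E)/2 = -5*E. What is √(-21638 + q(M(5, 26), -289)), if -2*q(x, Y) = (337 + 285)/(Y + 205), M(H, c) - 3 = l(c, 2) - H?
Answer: I*√38162901/42 ≈ 147.09*I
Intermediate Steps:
l(N, E) = -10*E (l(N, E) = 2*(-5*E) = -10*E)
M(H, c) = -17 - H (M(H, c) = 3 + (-10*2 - H) = 3 + (-20 - H) = -17 - H)
q(x, Y) = -311/(205 + Y) (q(x, Y) = -(337 + 285)/(2*(Y + 205)) = -311/(205 + Y))
√(-21638 + q(M(5, 26), -289)) = √(-21638 - 311/(205 - 289)) = √(-21638 - 311/(-84)) = √(-21638 - 311*(-1/84)) = √(-21638 + 311/84) = √(-1817281/84) = I*√38162901/42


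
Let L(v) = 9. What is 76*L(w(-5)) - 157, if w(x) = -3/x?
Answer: 527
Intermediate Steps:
76*L(w(-5)) - 157 = 76*9 - 157 = 684 - 157 = 527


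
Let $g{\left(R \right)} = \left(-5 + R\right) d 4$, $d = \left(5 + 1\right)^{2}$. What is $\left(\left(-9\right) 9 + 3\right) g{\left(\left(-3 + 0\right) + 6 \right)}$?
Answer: $22464$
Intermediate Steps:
$d = 36$ ($d = 6^{2} = 36$)
$g{\left(R \right)} = -720 + 144 R$ ($g{\left(R \right)} = \left(-5 + R\right) 36 \cdot 4 = \left(-180 + 36 R\right) 4 = -720 + 144 R$)
$\left(\left(-9\right) 9 + 3\right) g{\left(\left(-3 + 0\right) + 6 \right)} = \left(\left(-9\right) 9 + 3\right) \left(-720 + 144 \left(\left(-3 + 0\right) + 6\right)\right) = \left(-81 + 3\right) \left(-720 + 144 \left(-3 + 6\right)\right) = - 78 \left(-720 + 144 \cdot 3\right) = - 78 \left(-720 + 432\right) = \left(-78\right) \left(-288\right) = 22464$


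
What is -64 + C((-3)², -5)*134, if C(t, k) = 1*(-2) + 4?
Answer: 204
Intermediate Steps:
C(t, k) = 2 (C(t, k) = -2 + 4 = 2)
-64 + C((-3)², -5)*134 = -64 + 2*134 = -64 + 268 = 204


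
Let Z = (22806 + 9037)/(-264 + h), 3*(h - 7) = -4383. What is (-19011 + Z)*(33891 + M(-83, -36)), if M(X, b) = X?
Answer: -552638093864/859 ≈ -6.4335e+8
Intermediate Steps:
h = -1454 (h = 7 + (⅓)*(-4383) = 7 - 1461 = -1454)
Z = -31843/1718 (Z = (22806 + 9037)/(-264 - 1454) = 31843/(-1718) = 31843*(-1/1718) = -31843/1718 ≈ -18.535)
(-19011 + Z)*(33891 + M(-83, -36)) = (-19011 - 31843/1718)*(33891 - 83) = -32692741/1718*33808 = -552638093864/859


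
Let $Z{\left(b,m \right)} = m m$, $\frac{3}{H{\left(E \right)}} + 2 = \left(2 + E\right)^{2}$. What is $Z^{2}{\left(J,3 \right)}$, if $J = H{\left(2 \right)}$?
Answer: $81$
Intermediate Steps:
$H{\left(E \right)} = \frac{3}{-2 + \left(2 + E\right)^{2}}$
$J = \frac{3}{14}$ ($J = \frac{3}{-2 + \left(2 + 2\right)^{2}} = \frac{3}{-2 + 4^{2}} = \frac{3}{-2 + 16} = \frac{3}{14} \approx 0.21429$)
$Z{\left(b,m \right)} = m^{2}$
$Z^{2}{\left(J,3 \right)} = \left(3^{2}\right)^{2} = 9^{2} = 81$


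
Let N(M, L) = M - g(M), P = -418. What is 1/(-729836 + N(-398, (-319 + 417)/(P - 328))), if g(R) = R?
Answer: -1/729836 ≈ -1.3702e-6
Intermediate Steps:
N(M, L) = 0 (N(M, L) = M - M = 0)
1/(-729836 + N(-398, (-319 + 417)/(P - 328))) = 1/(-729836 + 0) = 1/(-729836) = -1/729836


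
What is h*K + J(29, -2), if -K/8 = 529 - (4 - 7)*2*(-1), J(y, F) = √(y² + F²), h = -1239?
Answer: 5183976 + 13*√5 ≈ 5.1840e+6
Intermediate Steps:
J(y, F) = √(F² + y²)
K = -4184 (K = -8*(529 - (4 - 7)*2*(-1)) = -8*(529 - (-3)*(-2)) = -8*(529 - 1*6) = -8*(529 - 6) = -8*523 = -4184)
h*K + J(29, -2) = -1239*(-4184) + √((-2)² + 29²) = 5183976 + √(4 + 841) = 5183976 + √845 = 5183976 + 13*√5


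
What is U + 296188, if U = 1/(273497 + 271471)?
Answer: 161412981985/544968 ≈ 2.9619e+5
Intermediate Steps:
U = 1/544968 ≈ 1.8350e-6
U + 296188 = 1/544968 + 296188 = 161412981985/544968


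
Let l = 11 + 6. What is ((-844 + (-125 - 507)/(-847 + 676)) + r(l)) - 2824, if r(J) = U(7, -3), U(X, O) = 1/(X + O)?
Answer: -2506213/684 ≈ -3664.1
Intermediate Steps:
U(X, O) = 1/(O + X)
l = 17
r(J) = 1/4 (r(J) = 1/(-3 + 7) = 1/4)
((-844 + (-125 - 507)/(-847 + 676)) + r(l)) - 2824 = ((-844 + (-125 - 507)/(-847 + 676)) + 1/4) - 2824 = ((-844 - 632/(-171)) + 1/4) - 2824 = ((-844 - 632*(-1/171)) + 1/4) - 2824 = ((-844 + 632/171) + 1/4) - 2824 = (-143692/171 + 1/4) - 2824 = -574597/684 - 2824 = -2506213/684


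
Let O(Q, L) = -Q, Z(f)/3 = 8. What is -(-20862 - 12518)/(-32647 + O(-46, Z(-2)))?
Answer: -33380/32601 ≈ -1.0239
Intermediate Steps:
Z(f) = 24 (Z(f) = 3*8 = 24)
-(-20862 - 12518)/(-32647 + O(-46, Z(-2))) = -(-20862 - 12518)/(-32647 - 1*(-46)) = -(-33380)/(-32647 + 46) = -(-33380)/(-32601) = -(-33380)*(-1)/32601 = -1*33380/32601 = -33380/32601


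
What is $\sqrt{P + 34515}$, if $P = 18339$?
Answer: $\sqrt{52854} \approx 229.9$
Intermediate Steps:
$\sqrt{P + 34515} = \sqrt{18339 + 34515} = \sqrt{52854}$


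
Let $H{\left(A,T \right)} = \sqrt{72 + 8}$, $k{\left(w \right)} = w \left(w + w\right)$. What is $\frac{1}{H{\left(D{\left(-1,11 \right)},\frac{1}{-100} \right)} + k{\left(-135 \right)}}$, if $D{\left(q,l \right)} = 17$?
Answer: $\frac{3645}{132860242} - \frac{\sqrt{5}}{332150605} \approx 2.7428 \cdot 10^{-5}$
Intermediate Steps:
$k{\left(w \right)} = 2 w^{2}$ ($k{\left(w \right)} = w 2 w = 2 w^{2}$)
$H{\left(A,T \right)} = 4 \sqrt{5}$ ($H{\left(A,T \right)} = \sqrt{80} = 4 \sqrt{5}$)
$\frac{1}{H{\left(D{\left(-1,11 \right)},\frac{1}{-100} \right)} + k{\left(-135 \right)}} = \frac{1}{4 \sqrt{5} + 2 \left(-135\right)^{2}} = \frac{1}{4 \sqrt{5} + 2 \cdot 18225} = \frac{1}{4 \sqrt{5} + 36450} = \frac{1}{36450 + 4 \sqrt{5}}$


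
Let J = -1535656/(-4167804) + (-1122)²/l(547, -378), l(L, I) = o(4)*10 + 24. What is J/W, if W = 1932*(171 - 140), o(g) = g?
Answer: 327930003295/998472468672 ≈ 0.32843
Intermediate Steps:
l(L, I) = 64 (l(L, I) = 4*10 + 24 = 40 + 24 = 64)
J = 327930003295/16671216 (J = -1535656/(-4167804) + (-1122)²/64 = -1535656*(-1/4167804) + 1258884*(1/64) = 383914/1041951 + 314721/16 = 327930003295/16671216 ≈ 19670.)
W = 59892 (W = 1932*31 = 59892)
J/W = (327930003295/16671216)/59892 = (327930003295/16671216)*(1/59892) = 327930003295/998472468672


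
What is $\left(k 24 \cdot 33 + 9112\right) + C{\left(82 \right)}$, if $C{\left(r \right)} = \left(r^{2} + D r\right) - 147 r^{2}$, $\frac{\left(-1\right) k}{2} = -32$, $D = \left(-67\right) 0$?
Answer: $-921904$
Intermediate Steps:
$D = 0$
$k = 64$ ($k = \left(-2\right) \left(-32\right) = 64$)
$C{\left(r \right)} = - 146 r^{2}$ ($C{\left(r \right)} = \left(r^{2} + 0 r\right) - 147 r^{2} = \left(r^{2} + 0\right) - 147 r^{2} = r^{2} - 147 r^{2} = - 146 r^{2}$)
$\left(k 24 \cdot 33 + 9112\right) + C{\left(82 \right)} = \left(64 \cdot 24 \cdot 33 + 9112\right) - 146 \cdot 82^{2} = \left(1536 \cdot 33 + 9112\right) - 981704 = \left(50688 + 9112\right) - 981704 = 59800 - 981704 = -921904$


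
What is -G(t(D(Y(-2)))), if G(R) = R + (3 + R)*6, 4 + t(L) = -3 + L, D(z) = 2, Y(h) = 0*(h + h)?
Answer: 17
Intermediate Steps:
Y(h) = 0 (Y(h) = 0*(2*h) = 0)
t(L) = -7 + L (t(L) = -4 + (-3 + L) = -7 + L)
G(R) = 18 + 7*R (G(R) = R + (18 + 6*R) = 18 + 7*R)
-G(t(D(Y(-2)))) = -(18 + 7*(-7 + 2)) = -(18 + 7*(-5)) = -(18 - 35) = -1*(-17) = 17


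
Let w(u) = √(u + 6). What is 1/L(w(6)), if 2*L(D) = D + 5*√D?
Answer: 2/(2*√3 + 5*√2*3^(¼)) ≈ 0.15662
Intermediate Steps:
w(u) = √(6 + u)
L(D) = D/2 + 5*√D/2 (L(D) = (D + 5*√D)/2 = D/2 + 5*√D/2)
1/L(w(6)) = 1/(√(6 + 6)/2 + 5*√(√(6 + 6))/2) = 1/(√12/2 + 5*√(√12)/2) = 1/((2*√3)/2 + 5*√(2*√3)/2) = 1/(√3 + 5*(√2*3^(¼))/2) = 1/(√3 + 5*√2*3^(¼)/2)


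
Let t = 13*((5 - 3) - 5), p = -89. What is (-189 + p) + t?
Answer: -317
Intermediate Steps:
t = -39 (t = 13*(2 - 5) = 13*(-3) = -39)
(-189 + p) + t = (-189 - 89) - 39 = -278 - 39 = -317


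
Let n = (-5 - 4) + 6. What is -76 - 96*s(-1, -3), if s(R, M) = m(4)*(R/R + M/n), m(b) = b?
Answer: -844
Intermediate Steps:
n = -3 (n = -9 + 6 = -3)
s(R, M) = 4 - 4*M/3 (s(R, M) = 4*(R/R + M/(-3)) = 4*(1 + M*(-⅓)) = 4*(1 - M/3) = 4 - 4*M/3)
-76 - 96*s(-1, -3) = -76 - 96*(4 - 4/3*(-3)) = -76 - 96*(4 + 4) = -76 - 96*8 = -76 - 768 = -844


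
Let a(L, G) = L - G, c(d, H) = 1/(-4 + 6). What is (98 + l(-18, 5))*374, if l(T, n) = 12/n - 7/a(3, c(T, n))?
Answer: 182512/5 ≈ 36502.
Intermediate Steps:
c(d, H) = ½ (c(d, H) = 1/2 = ½)
l(T, n) = -14/5 + 12/n (l(T, n) = 12/n - 7/(3 - 1*½) = 12/n - 7/(3 - ½) = 12/n - 7/5/2 = 12/n - 7*⅖ = 12/n - 14/5 = -14/5 + 12/n)
(98 + l(-18, 5))*374 = (98 + (-14/5 + 12/5))*374 = (98 - ⅖)*374 = (488/5)*374 = 182512/5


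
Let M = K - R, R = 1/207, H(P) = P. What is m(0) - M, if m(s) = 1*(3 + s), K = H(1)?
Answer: 415/207 ≈ 2.0048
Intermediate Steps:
R = 1/207 ≈ 0.0048309
K = 1
m(s) = 3 + s
M = 206/207 (M = 1 - 1*1/207 = 1 - 1/207 = 206/207 ≈ 0.99517)
m(0) - M = (3 + 0) - 1*206/207 = 3 - 206/207 = 415/207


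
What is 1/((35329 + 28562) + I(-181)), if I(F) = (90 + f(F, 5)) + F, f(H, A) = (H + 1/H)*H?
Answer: 1/96562 ≈ 1.0356e-5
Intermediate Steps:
f(H, A) = H*(H + 1/H)
I(F) = 91 + F + F**2 (I(F) = (90 + (1 + F**2)) + F = (91 + F**2) + F = 91 + F + F**2)
1/((35329 + 28562) + I(-181)) = 1/((35329 + 28562) + (91 - 181 + (-181)**2)) = 1/(63891 + (91 - 181 + 32761)) = 1/(63891 + 32671) = 1/96562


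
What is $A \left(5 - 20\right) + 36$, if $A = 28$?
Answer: $-384$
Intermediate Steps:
$A \left(5 - 20\right) + 36 = 28 \left(5 - 20\right) + 36 = 28 \left(-15\right) + 36 = -420 + 36 = -384$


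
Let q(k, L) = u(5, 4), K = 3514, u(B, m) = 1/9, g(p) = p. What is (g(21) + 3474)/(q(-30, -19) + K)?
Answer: 31455/31627 ≈ 0.99456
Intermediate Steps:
u(B, m) = 1/9
q(k, L) = 1/9
(g(21) + 3474)/(q(-30, -19) + K) = (21 + 3474)/(1/9 + 3514) = 3495/(31627/9) = 3495*(9/31627) = 31455/31627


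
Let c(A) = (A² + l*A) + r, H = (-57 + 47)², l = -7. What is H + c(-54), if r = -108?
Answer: 3286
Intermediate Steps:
H = 100 (H = (-10)² = 100)
c(A) = -108 + A² - 7*A (c(A) = (A² - 7*A) - 108 = -108 + A² - 7*A)
H + c(-54) = 100 + (-108 + (-54)² - 7*(-54)) = 100 + (-108 + 2916 + 378) = 100 + 3186 = 3286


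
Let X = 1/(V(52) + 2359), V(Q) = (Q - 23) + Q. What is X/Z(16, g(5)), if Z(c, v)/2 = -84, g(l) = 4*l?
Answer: -1/409920 ≈ -2.4395e-6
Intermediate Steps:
Z(c, v) = -168 (Z(c, v) = 2*(-84) = -168)
V(Q) = -23 + 2*Q (V(Q) = (-23 + Q) + Q = -23 + 2*Q)
X = 1/2440 (X = 1/((-23 + 2*52) + 2359) = 1/((-23 + 104) + 2359) = 1/(81 + 2359) = 1/2440 ≈ 0.00040984)
X/Z(16, g(5)) = (1/2440)/(-168) = (1/2440)*(-1/168) = -1/409920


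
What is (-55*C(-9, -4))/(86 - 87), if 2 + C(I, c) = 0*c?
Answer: -110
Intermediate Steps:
C(I, c) = -2 (C(I, c) = -2 + 0*c = -2 + 0 = -2)
(-55*C(-9, -4))/(86 - 87) = (-55*(-2))/(86 - 87) = 110/(-1) = 110*(-1) = -110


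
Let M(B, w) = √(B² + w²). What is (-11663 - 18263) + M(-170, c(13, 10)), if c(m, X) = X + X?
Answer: -29926 + 10*√293 ≈ -29755.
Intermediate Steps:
c(m, X) = 2*X
(-11663 - 18263) + M(-170, c(13, 10)) = (-11663 - 18263) + √((-170)² + (2*10)²) = -29926 + √(28900 + 20²) = -29926 + √(28900 + 400) = -29926 + √29300 = -29926 + 10*√293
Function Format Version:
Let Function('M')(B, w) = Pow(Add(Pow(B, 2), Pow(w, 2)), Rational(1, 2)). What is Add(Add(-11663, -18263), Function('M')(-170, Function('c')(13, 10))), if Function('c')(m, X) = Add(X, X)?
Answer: Add(-29926, Mul(10, Pow(293, Rational(1, 2)))) ≈ -29755.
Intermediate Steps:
Function('c')(m, X) = Mul(2, X)
Add(Add(-11663, -18263), Function('M')(-170, Function('c')(13, 10))) = Add(Add(-11663, -18263), Pow(Add(Pow(-170, 2), Pow(Mul(2, 10), 2)), Rational(1, 2))) = Add(-29926, Pow(Add(28900, Pow(20, 2)), Rational(1, 2))) = Add(-29926, Pow(Add(28900, 400), Rational(1, 2))) = Add(-29926, Pow(29300, Rational(1, 2))) = Add(-29926, Mul(10, Pow(293, Rational(1, 2))))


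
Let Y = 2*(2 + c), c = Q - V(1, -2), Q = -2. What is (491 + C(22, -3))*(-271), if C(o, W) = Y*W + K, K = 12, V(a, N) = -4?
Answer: -129809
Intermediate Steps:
c = 2 (c = -2 - 1*(-4) = -2 + 4 = 2)
Y = 8 (Y = 2*(2 + 2) = 2*4 = 8)
C(o, W) = 12 + 8*W (C(o, W) = 8*W + 12 = 12 + 8*W)
(491 + C(22, -3))*(-271) = (491 + (12 + 8*(-3)))*(-271) = (491 + (12 - 24))*(-271) = (491 - 12)*(-271) = 479*(-271) = -129809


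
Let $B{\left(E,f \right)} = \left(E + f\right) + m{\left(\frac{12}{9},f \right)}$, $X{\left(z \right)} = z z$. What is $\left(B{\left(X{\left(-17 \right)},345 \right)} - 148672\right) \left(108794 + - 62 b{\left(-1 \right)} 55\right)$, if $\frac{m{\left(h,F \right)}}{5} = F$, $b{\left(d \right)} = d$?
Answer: $-16416903852$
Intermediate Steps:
$m{\left(h,F \right)} = 5 F$
$X{\left(z \right)} = z^{2}$
$B{\left(E,f \right)} = E + 6 f$ ($B{\left(E,f \right)} = \left(E + f\right) + 5 f = E + 6 f$)
$\left(B{\left(X{\left(-17 \right)},345 \right)} - 148672\right) \left(108794 + - 62 b{\left(-1 \right)} 55\right) = \left(\left(\left(-17\right)^{2} + 6 \cdot 345\right) - 148672\right) \left(108794 + \left(-62\right) \left(-1\right) 55\right) = \left(\left(289 + 2070\right) - 148672\right) \left(108794 + 62 \cdot 55\right) = \left(2359 - 148672\right) \left(108794 + 3410\right) = \left(-146313\right) 112204 = -16416903852$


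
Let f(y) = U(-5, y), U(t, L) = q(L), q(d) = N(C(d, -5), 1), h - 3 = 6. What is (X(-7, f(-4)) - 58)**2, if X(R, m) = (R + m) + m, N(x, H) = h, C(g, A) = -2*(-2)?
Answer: 2209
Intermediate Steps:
C(g, A) = 4
h = 9 (h = 3 + 6 = 9)
N(x, H) = 9
q(d) = 9
U(t, L) = 9
f(y) = 9
X(R, m) = R + 2*m
(X(-7, f(-4)) - 58)**2 = ((-7 + 2*9) - 58)**2 = ((-7 + 18) - 58)**2 = (11 - 58)**2 = (-47)**2 = 2209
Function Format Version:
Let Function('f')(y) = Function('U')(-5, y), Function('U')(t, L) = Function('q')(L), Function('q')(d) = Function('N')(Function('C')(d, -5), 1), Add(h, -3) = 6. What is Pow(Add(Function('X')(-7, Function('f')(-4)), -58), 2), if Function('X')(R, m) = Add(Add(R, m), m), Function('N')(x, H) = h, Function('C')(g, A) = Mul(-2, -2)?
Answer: 2209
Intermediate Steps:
Function('C')(g, A) = 4
h = 9 (h = Add(3, 6) = 9)
Function('N')(x, H) = 9
Function('q')(d) = 9
Function('U')(t, L) = 9
Function('f')(y) = 9
Function('X')(R, m) = Add(R, Mul(2, m))
Pow(Add(Function('X')(-7, Function('f')(-4)), -58), 2) = Pow(Add(Add(-7, Mul(2, 9)), -58), 2) = Pow(Add(Add(-7, 18), -58), 2) = Pow(Add(11, -58), 2) = Pow(-47, 2) = 2209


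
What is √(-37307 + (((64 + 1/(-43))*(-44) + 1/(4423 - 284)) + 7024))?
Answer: 2*I*√262101324696257/177977 ≈ 181.93*I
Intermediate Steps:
√(-37307 + (((64 + 1/(-43))*(-44) + 1/(4423 - 284)) + 7024)) = √(-37307 + (((64 - 1/43)*(-44) + 1/4139) + 7024)) = √(-37307 + (((2751/43)*(-44) + 1/4139) + 7024)) = √(-37307 + ((-121044/43 + 1/4139) + 7024)) = √(-37307 + (-501001073/177977 + 7024)) = √(-37307 + 749109375/177977) = √(-5890678564/177977) = 2*I*√262101324696257/177977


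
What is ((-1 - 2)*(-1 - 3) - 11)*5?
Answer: 5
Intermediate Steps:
((-1 - 2)*(-1 - 3) - 11)*5 = (-3*(-4) - 11)*5 = (12 - 11)*5 = 1*5 = 5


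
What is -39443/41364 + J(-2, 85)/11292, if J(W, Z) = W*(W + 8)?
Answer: -37157227/38923524 ≈ -0.95462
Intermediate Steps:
J(W, Z) = W*(8 + W)
-39443/41364 + J(-2, 85)/11292 = -39443/41364 - 2*(8 - 2)/11292 = -39443*1/41364 - 2*6*(1/11292) = -39443/41364 - 12*1/11292 = -39443/41364 - 1/941 = -37157227/38923524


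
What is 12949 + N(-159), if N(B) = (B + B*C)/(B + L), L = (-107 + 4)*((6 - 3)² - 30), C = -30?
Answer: 8651469/668 ≈ 12951.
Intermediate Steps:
L = 2163 (L = -103*(3² - 30) = -103*(9 - 30) = -103*(-21) = 2163)
N(B) = -29*B/(2163 + B) (N(B) = (B + B*(-30))/(B + 2163) = (B - 30*B)/(2163 + B) = (-29*B)/(2163 + B) = -29*B/(2163 + B))
12949 + N(-159) = 12949 - 29*(-159)/(2163 - 159) = 12949 - 29*(-159)/2004 = 12949 - 29*(-159)*1/2004 = 12949 + 1537/668 = 8651469/668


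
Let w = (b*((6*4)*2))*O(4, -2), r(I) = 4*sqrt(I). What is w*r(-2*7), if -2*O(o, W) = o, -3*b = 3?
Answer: 384*I*sqrt(14) ≈ 1436.8*I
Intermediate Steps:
b = -1 (b = -1/3*3 = -1)
O(o, W) = -o/2
w = 96 (w = (-6*4*2)*(-1/2*4) = -24*2*(-2) = -1*48*(-2) = -48*(-2) = 96)
w*r(-2*7) = 96*(4*sqrt(-2*7)) = 96*(4*sqrt(-14)) = 96*(4*(I*sqrt(14))) = 96*(4*I*sqrt(14)) = 384*I*sqrt(14)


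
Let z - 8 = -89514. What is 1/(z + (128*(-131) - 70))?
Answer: -1/106344 ≈ -9.4034e-6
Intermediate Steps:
z = -89506 (z = 8 - 89514 = -89506)
1/(z + (128*(-131) - 70)) = 1/(-89506 + (128*(-131) - 70)) = 1/(-89506 + (-16768 - 70)) = 1/(-89506 - 16838) = 1/(-106344) = -1/106344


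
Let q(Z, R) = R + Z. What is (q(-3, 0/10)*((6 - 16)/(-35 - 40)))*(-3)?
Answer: 6/5 ≈ 1.2000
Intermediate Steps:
(q(-3, 0/10)*((6 - 16)/(-35 - 40)))*(-3) = ((0/10 - 3)*((6 - 16)/(-35 - 40)))*(-3) = ((0*(⅒) - 3)*(-10/(-75)))*(-3) = ((0 - 3)*(-10*(-1/75)))*(-3) = -3*2/15*(-3) = -⅖*(-3) = 6/5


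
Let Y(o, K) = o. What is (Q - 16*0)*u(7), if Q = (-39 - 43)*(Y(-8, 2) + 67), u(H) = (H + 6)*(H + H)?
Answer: -880516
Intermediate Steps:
u(H) = 2*H*(6 + H) (u(H) = (6 + H)*(2*H) = 2*H*(6 + H))
Q = -4838 (Q = (-39 - 43)*(-8 + 67) = -82*59 = -4838)
(Q - 16*0)*u(7) = (-4838 - 16*0)*(2*7*(6 + 7)) = (-4838 + 0)*(2*7*13) = -4838*182 = -880516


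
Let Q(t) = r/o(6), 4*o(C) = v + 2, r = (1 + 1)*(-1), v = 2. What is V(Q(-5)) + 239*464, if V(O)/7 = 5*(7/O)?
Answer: 221547/2 ≈ 1.1077e+5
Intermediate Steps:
r = -2 (r = 2*(-1) = -2)
o(C) = 1 (o(C) = (2 + 2)/4 = (1/4)*4 = 1)
Q(t) = -2 (Q(t) = -2/1 = -2*1 = -2)
V(O) = 245/O (V(O) = 7*(5*(7/O)) = 7*(35/O) = 245/O)
V(Q(-5)) + 239*464 = 245/(-2) + 239*464 = 245*(-1/2) + 110896 = -245/2 + 110896 = 221547/2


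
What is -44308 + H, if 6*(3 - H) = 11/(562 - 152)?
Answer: -108990311/2460 ≈ -44305.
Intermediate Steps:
H = 7369/2460 (H = 3 - 11/(6*(562 - 152)) = 3 - 11/(6*410) = 3 - ⅙*11/410 = 3 - 11/2460 = 7369/2460 ≈ 2.9955)
-44308 + H = -44308 + 7369/2460 = -108990311/2460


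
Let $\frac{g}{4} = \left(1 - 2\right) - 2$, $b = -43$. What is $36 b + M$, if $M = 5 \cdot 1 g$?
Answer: $-1608$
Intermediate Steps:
$g = -12$ ($g = 4 \left(\left(1 - 2\right) - 2\right) = 4 \left(-1 - 2\right) = 4 \left(-3\right) = -12$)
$M = -60$ ($M = 5 \cdot 1 \left(-12\right) = 5 \left(-12\right) = -60$)
$36 b + M = 36 \left(-43\right) - 60 = -1548 - 60 = -1608$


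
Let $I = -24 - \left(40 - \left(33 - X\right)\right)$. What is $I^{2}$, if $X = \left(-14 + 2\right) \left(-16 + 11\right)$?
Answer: $8281$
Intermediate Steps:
$X = 60$ ($X = \left(-12\right) \left(-5\right) = 60$)
$I = -91$ ($I = -24 - \left(40 - \left(33 - 60\right)\right) = -24 - \left(40 - -27\right) = -24 - \left(40 + 27\right) = -24 - 67 = -91$)
$I^{2} = \left(-91\right)^{2} = 8281$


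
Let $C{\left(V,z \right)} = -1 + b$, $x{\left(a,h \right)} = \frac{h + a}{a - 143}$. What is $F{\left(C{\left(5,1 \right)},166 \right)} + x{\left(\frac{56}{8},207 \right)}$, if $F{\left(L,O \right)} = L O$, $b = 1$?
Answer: $- \frac{107}{68} \approx -1.5735$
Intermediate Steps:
$x{\left(a,h \right)} = \frac{a + h}{-143 + a}$
$C{\left(V,z \right)} = 0$ ($C{\left(V,z \right)} = -1 + 1 = 0$)
$F{\left(C{\left(5,1 \right)},166 \right)} + x{\left(\frac{56}{8},207 \right)} = 0 \cdot 166 + \frac{\frac{56}{8} + 207}{-143 + \frac{56}{8}} = 0 + \frac{56 \cdot \frac{1}{8} + 207}{-143 + 56 \cdot \frac{1}{8}} = 0 + \frac{7 + 207}{-143 + 7} = 0 + \frac{1}{-136} \cdot 214 = 0 - \frac{107}{68} = - \frac{107}{68}$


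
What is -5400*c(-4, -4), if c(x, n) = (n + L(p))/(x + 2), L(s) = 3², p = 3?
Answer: 13500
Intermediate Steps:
L(s) = 9
c(x, n) = (9 + n)/(2 + x) (c(x, n) = (n + 9)/(x + 2) = (9 + n)/(2 + x))
-5400*c(-4, -4) = -5400*(9 - 4)/(2 - 4) = -5400*5/(-2) = -(-2700)*5 = -5400*(-5/2) = 13500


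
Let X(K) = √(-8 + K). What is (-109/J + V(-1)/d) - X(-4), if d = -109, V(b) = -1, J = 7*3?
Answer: -11860/2289 - 2*I*√3 ≈ -5.1813 - 3.4641*I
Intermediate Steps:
J = 21
(-109/J + V(-1)/d) - X(-4) = (-109/21 - 1/(-109)) - √(-8 - 4) = (-109*1/21 - 1*(-1/109)) - √(-12) = (-109/21 + 1/109) - 2*I*√3 = -11860/2289 - 2*I*√3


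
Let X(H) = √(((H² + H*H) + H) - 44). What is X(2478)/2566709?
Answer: √12283402/2566709 ≈ 0.0013655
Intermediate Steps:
X(H) = √(-44 + H + 2*H²) (X(H) = √(((H² + H²) + H) - 44) = √((2*H² + H) - 44) = √((H + 2*H²) - 44) = √(-44 + H + 2*H²))
X(2478)/2566709 = √(-44 + 2478 + 2*2478²)/2566709 = √(-44 + 2478 + 2*6140484)*(1/2566709) = √(-44 + 2478 + 12280968)*(1/2566709) = √12283402*(1/2566709) = √12283402/2566709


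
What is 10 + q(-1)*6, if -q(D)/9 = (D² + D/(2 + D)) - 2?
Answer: 118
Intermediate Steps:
q(D) = 18 - 9*D² - 9*D/(2 + D) (q(D) = -9*((D² + D/(2 + D)) - 2) = -9*(-2 + D² + D/(2 + D)) = 18 - 9*D² - 9*D/(2 + D))
10 + q(-1)*6 = 10 + (9*(4 - 1 - 1*(-1)³ - 2*(-1)²)/(2 - 1))*6 = 10 + (9*(4 - 1 - 1*(-1) - 2*1)/1)*6 = 10 + (9*1*(4 - 1 + 1 - 2))*6 = 10 + (9*1*2)*6 = 10 + 18*6 = 10 + 108 = 118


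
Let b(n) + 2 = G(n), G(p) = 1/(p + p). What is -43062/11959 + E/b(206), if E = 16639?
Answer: -82017590038/9842257 ≈ -8333.2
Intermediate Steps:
G(p) = 1/(2*p)
b(n) = -2 + 1/(2*n)
-43062/11959 + E/b(206) = -43062/11959 + 16639/(-2 + (½)/206) = -43062*1/11959 + 16639/(-2 + (½)*(1/206)) = -43062/11959 + 16639/(-2 + 1/412) = -43062/11959 + 16639/(-823/412) = -43062/11959 + 16639*(-412/823) = -43062/11959 - 6855268/823 = -82017590038/9842257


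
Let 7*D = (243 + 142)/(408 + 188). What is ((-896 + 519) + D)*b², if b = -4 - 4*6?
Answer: -44028852/149 ≈ -2.9550e+5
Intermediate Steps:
D = 55/596 (D = ((243 + 142)/(408 + 188))/7 = (385/596)/7 = (385*(1/596))/7 = (⅐)*(385/596) = 55/596 ≈ 0.092282)
b = -28 (b = -4 - 24 = -28)
((-896 + 519) + D)*b² = ((-896 + 519) + 55/596)*(-28)² = (-377 + 55/596)*784 = -224637/596*784 = -44028852/149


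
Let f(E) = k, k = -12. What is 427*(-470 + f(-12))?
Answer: -205814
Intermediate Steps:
f(E) = -12
427*(-470 + f(-12)) = 427*(-470 - 12) = 427*(-482) = -205814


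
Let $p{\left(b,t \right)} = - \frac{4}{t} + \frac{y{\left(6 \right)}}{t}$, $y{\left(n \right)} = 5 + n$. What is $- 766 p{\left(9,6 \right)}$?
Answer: $- \frac{2681}{3} \approx -893.67$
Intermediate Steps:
$p{\left(b,t \right)} = \frac{7}{t}$ ($p{\left(b,t \right)} = - \frac{4}{t} + \frac{5 + 6}{t} = - \frac{4}{t} + \frac{11}{t} = \frac{7}{t}$)
$- 766 p{\left(9,6 \right)} = - 766 \cdot \frac{7}{6} = - 766 \cdot 7 \cdot \frac{1}{6} = \left(-766\right) \frac{7}{6} = - \frac{2681}{3}$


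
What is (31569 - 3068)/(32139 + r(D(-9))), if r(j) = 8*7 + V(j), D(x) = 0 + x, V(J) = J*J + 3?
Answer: 28501/32279 ≈ 0.88296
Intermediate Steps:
V(J) = 3 + J**2 (V(J) = J**2 + 3 = 3 + J**2)
D(x) = x
r(j) = 59 + j**2 (r(j) = 8*7 + (3 + j**2) = 56 + (3 + j**2) = 59 + j**2)
(31569 - 3068)/(32139 + r(D(-9))) = (31569 - 3068)/(32139 + (59 + (-9)**2)) = 28501/(32139 + (59 + 81)) = 28501/(32139 + 140) = 28501/32279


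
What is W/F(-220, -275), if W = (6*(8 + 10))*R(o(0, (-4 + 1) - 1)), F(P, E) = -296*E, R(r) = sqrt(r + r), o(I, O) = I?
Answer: 0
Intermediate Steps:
R(r) = sqrt(2)*sqrt(r) (R(r) = sqrt(2*r) = sqrt(2)*sqrt(r))
W = 0 (W = (6*(8 + 10))*(sqrt(2)*sqrt(0)) = (6*18)*(sqrt(2)*0) = 108*0 = 0)
W/F(-220, -275) = 0/((-296*(-275))) = 0/81400 = 0*(1/81400) = 0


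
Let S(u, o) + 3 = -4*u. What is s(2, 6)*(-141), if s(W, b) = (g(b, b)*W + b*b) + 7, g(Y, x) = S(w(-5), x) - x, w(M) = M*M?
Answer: 24675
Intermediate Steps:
w(M) = M²
S(u, o) = -3 - 4*u
g(Y, x) = -103 - x (g(Y, x) = (-3 - 4*(-5)²) - x = (-3 - 4*25) - x = (-3 - 100) - x = -103 - x)
s(W, b) = 7 + b² + W*(-103 - b) (s(W, b) = ((-103 - b)*W + b*b) + 7 = (W*(-103 - b) + b²) + 7 = (b² + W*(-103 - b)) + 7 = 7 + b² + W*(-103 - b))
s(2, 6)*(-141) = (7 + 6² - 1*2*(103 + 6))*(-141) = (7 + 36 - 1*2*109)*(-141) = (7 + 36 - 218)*(-141) = -175*(-141) = 24675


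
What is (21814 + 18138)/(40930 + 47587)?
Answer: 3632/8047 ≈ 0.45135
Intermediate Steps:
(21814 + 18138)/(40930 + 47587) = 39952/88517 = 39952*(1/88517) = 3632/8047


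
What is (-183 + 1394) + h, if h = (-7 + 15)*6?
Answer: 1259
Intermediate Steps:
h = 48 (h = 8*6 = 48)
(-183 + 1394) + h = (-183 + 1394) + 48 = 1211 + 48 = 1259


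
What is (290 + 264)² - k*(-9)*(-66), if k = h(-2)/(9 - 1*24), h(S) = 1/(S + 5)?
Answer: 1534646/5 ≈ 3.0693e+5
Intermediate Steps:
h(S) = 1/(5 + S)
k = -1/45 (k = 1/((5 - 2)*(9 - 1*24)) = 1/(3*(9 - 24)) = (⅓)/(-15) = (⅓)*(-1/15) = -1/45 ≈ -0.022222)
(290 + 264)² - k*(-9)*(-66) = (290 + 264)² - (-1/45*(-9))*(-66) = 554² - (-66)/5 = 306916 - 1*(-66/5) = 306916 + 66/5 = 1534646/5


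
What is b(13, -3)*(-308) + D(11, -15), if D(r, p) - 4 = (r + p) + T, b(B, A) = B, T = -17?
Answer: -4021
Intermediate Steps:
D(r, p) = -13 + p + r (D(r, p) = 4 + ((r + p) - 17) = 4 + ((p + r) - 17) = 4 + (-17 + p + r) = -13 + p + r)
b(13, -3)*(-308) + D(11, -15) = 13*(-308) + (-13 - 15 + 11) = -4004 - 17 = -4021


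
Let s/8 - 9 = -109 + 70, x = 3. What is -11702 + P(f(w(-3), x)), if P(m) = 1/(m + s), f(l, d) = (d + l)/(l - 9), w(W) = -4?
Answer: -36498551/3119 ≈ -11702.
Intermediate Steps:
s = -240 (s = 72 + 8*(-109 + 70) = 72 + 8*(-39) = 72 - 312 = -240)
f(l, d) = (d + l)/(-9 + l)
P(m) = 1/(-240 + m) (P(m) = 1/(m - 240) = 1/(-240 + m))
-11702 + P(f(w(-3), x)) = -11702 + 1/(-240 + (3 - 4)/(-9 - 4)) = -11702 + 1/(-240 - 1/(-13)) = -11702 + 1/(-240 - 1/13*(-1)) = -11702 + 1/(-240 + 1/13) = -11702 + 1/(-3119/13) = -11702 - 13/3119 = -36498551/3119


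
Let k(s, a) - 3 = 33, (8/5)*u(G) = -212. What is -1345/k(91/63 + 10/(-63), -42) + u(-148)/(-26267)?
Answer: -35324345/945612 ≈ -37.356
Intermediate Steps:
u(G) = -265/2 (u(G) = (5/8)*(-212) = -265/2)
k(s, a) = 36 (k(s, a) = 3 + 33 = 36)
-1345/k(91/63 + 10/(-63), -42) + u(-148)/(-26267) = -1345/36 - 265/2/(-26267) = -1345*1/36 - 265/2*(-1/26267) = -1345/36 + 265/52534 = -35324345/945612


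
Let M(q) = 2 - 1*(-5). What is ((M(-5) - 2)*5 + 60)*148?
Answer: 12580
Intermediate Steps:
M(q) = 7 (M(q) = 2 + 5 = 7)
((M(-5) - 2)*5 + 60)*148 = ((7 - 2)*5 + 60)*148 = (5*5 + 60)*148 = (25 + 60)*148 = 85*148 = 12580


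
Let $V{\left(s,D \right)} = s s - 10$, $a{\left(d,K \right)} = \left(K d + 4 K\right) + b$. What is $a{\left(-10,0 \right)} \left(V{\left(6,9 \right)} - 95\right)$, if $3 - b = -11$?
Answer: $-966$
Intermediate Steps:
$b = 14$ ($b = 3 - -11 = 3 + 11 = 14$)
$a{\left(d,K \right)} = 14 + 4 K + K d$ ($a{\left(d,K \right)} = \left(K d + 4 K\right) + 14 = \left(4 K + K d\right) + 14 = 14 + 4 K + K d$)
$V{\left(s,D \right)} = -10 + s^{2}$ ($V{\left(s,D \right)} = s^{2} - 10 = -10 + s^{2}$)
$a{\left(-10,0 \right)} \left(V{\left(6,9 \right)} - 95\right) = \left(14 + 4 \cdot 0 + 0 \left(-10\right)\right) \left(\left(-10 + 6^{2}\right) - 95\right) = \left(14 + 0 + 0\right) \left(\left(-10 + 36\right) - 95\right) = 14 \left(26 - 95\right) = 14 \left(-69\right) = -966$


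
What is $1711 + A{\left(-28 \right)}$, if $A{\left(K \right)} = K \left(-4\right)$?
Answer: $1823$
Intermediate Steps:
$A{\left(K \right)} = - 4 K$
$1711 + A{\left(-28 \right)} = 1711 - -112 = 1711 + 112 = 1823$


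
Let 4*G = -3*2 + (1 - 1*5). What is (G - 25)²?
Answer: 3025/4 ≈ 756.25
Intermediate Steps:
G = -5/2 (G = (-3*2 + (1 - 1*5))/4 = (-6 + (1 - 5))/4 = (-6 - 4)/4 = (¼)*(-10) = -5/2 ≈ -2.5000)
(G - 25)² = (-5/2 - 25)² = (-55/2)² = 3025/4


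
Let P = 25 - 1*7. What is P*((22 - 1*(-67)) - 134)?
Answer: -810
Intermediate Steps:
P = 18 (P = 25 - 7 = 18)
P*((22 - 1*(-67)) - 134) = 18*((22 - 1*(-67)) - 134) = 18*((22 + 67) - 134) = 18*(89 - 134) = 18*(-45) = -810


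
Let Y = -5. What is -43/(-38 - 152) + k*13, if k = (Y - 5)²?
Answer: 247043/190 ≈ 1300.2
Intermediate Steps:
k = 100 (k = (-5 - 5)² = (-10)² = 100)
-43/(-38 - 152) + k*13 = -43/(-38 - 152) + 100*13 = -43/(-190) + 1300 = -1/190*(-43) + 1300 = 43/190 + 1300 = 247043/190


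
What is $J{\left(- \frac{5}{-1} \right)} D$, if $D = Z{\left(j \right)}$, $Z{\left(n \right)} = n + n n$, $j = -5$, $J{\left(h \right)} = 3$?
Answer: $60$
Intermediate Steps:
$Z{\left(n \right)} = n + n^{2}$
$D = 20$ ($D = - 5 \left(1 - 5\right) = \left(-5\right) \left(-4\right) = 20$)
$J{\left(- \frac{5}{-1} \right)} D = 3 \cdot 20 = 60$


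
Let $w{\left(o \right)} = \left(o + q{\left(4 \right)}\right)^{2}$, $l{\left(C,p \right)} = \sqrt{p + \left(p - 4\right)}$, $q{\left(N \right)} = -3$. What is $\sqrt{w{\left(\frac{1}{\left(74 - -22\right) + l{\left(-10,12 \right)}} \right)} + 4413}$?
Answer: $\sqrt{4413 + \left(3 - \frac{1}{96 + 2 \sqrt{5}}\right)^{2}} \approx 66.498$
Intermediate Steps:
$l{\left(C,p \right)} = \sqrt{-4 + 2 p}$ ($l{\left(C,p \right)} = \sqrt{p + \left(-4 + p\right)} = \sqrt{-4 + 2 p}$)
$w{\left(o \right)} = \left(-3 + o\right)^{2}$ ($w{\left(o \right)} = \left(o - 3\right)^{2} = \left(-3 + o\right)^{2}$)
$\sqrt{w{\left(\frac{1}{\left(74 - -22\right) + l{\left(-10,12 \right)}} \right)} + 4413} = \sqrt{\left(-3 + \frac{1}{\left(74 - -22\right) + \sqrt{-4 + 2 \cdot 12}}\right)^{2} + 4413} = \sqrt{\left(-3 + \frac{1}{\left(74 + 22\right) + \sqrt{-4 + 24}}\right)^{2} + 4413} = \sqrt{\left(-3 + \frac{1}{96 + \sqrt{20}}\right)^{2} + 4413} = \sqrt{\left(-3 + \frac{1}{96 + 2 \sqrt{5}}\right)^{2} + 4413} = \sqrt{4413 + \left(-3 + \frac{1}{96 + 2 \sqrt{5}}\right)^{2}}$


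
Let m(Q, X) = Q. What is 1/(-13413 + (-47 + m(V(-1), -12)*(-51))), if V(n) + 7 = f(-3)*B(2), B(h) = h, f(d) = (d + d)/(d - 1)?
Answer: -1/13256 ≈ -7.5438e-5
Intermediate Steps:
f(d) = 2*d/(-1 + d) (f(d) = (2*d)/(-1 + d) = 2*d/(-1 + d))
V(n) = -4 (V(n) = -7 + (2*(-3)/(-1 - 3))*2 = -7 + (2*(-3)/(-4))*2 = -7 + (2*(-3)*(-¼))*2 = -7 + (3/2)*2 = -7 + 3 = -4)
1/(-13413 + (-47 + m(V(-1), -12)*(-51))) = 1/(-13413 + (-47 - 4*(-51))) = 1/(-13413 + (-47 + 204)) = 1/(-13413 + 157) = 1/(-13256) = -1/13256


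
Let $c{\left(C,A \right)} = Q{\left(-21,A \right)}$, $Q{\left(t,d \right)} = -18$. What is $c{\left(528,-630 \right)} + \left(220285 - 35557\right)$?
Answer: $184710$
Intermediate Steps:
$c{\left(C,A \right)} = -18$
$c{\left(528,-630 \right)} + \left(220285 - 35557\right) = -18 + \left(220285 - 35557\right) = -18 + 184728 = 184710$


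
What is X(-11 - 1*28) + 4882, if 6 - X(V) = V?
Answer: 4927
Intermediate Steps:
X(V) = 6 - V
X(-11 - 1*28) + 4882 = (6 - (-11 - 1*28)) + 4882 = (6 - (-11 - 28)) + 4882 = (6 - 1*(-39)) + 4882 = (6 + 39) + 4882 = 45 + 4882 = 4927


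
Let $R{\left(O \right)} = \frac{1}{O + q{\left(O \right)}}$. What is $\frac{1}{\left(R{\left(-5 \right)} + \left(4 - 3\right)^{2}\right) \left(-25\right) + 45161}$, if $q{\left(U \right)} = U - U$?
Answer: $\frac{1}{45141} \approx 2.2153 \cdot 10^{-5}$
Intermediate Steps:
$q{\left(U \right)} = 0$
$R{\left(O \right)} = \frac{1}{O}$ ($R{\left(O \right)} = \frac{1}{O + 0} = \frac{1}{O}$)
$\frac{1}{\left(R{\left(-5 \right)} + \left(4 - 3\right)^{2}\right) \left(-25\right) + 45161} = \frac{1}{\left(\frac{1}{-5} + \left(4 - 3\right)^{2}\right) \left(-25\right) + 45161} = \frac{1}{\left(- \frac{1}{5} + 1^{2}\right) \left(-25\right) + 45161} = \frac{1}{\left(- \frac{1}{5} + 1\right) \left(-25\right) + 45161} = \frac{1}{\frac{4}{5} \left(-25\right) + 45161} = \frac{1}{-20 + 45161} = \frac{1}{45141}$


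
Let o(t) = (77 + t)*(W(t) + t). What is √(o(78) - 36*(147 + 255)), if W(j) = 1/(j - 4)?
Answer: I*√13032362/74 ≈ 48.784*I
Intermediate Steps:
W(j) = 1/(-4 + j)
o(t) = (77 + t)*(t + 1/(-4 + t)) (o(t) = (77 + t)*(1/(-4 + t) + t) = (77 + t)*(t + 1/(-4 + t)))
√(o(78) - 36*(147 + 255)) = √((77 + 78 + 78*(-4 + 78)*(77 + 78))/(-4 + 78) - 36*(147 + 255)) = √((77 + 78 + 78*74*155)/74 - 36*402) = √((77 + 78 + 894660)/74 - 14472) = √((1/74)*894815 - 14472) = √(894815/74 - 14472) = √(-176113/74) = I*√13032362/74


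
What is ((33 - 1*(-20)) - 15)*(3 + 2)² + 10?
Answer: 960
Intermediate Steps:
((33 - 1*(-20)) - 15)*(3 + 2)² + 10 = ((33 + 20) - 15)*5² + 10 = (53 - 15)*25 + 10 = 38*25 + 10 = 950 + 10 = 960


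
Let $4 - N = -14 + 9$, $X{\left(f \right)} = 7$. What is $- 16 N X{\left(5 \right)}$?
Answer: $-1008$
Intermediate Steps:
$N = 9$ ($N = 4 - \left(-14 + 9\right) = 4 - -5 = 4 + 5 = 9$)
$- 16 N X{\left(5 \right)} = \left(-16\right) 9 \cdot 7 = \left(-144\right) 7 = -1008$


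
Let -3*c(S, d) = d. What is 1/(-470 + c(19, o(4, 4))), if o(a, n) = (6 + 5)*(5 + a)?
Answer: -1/503 ≈ -0.0019881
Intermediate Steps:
o(a, n) = 55 + 11*a (o(a, n) = 11*(5 + a) = 55 + 11*a)
c(S, d) = -d/3
1/(-470 + c(19, o(4, 4))) = 1/(-470 - (55 + 11*4)/3) = 1/(-470 - (55 + 44)/3) = 1/(-470 - 1/3*99) = 1/(-470 - 33) = 1/(-503) = -1/503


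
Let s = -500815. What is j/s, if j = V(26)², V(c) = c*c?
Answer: -456976/500815 ≈ -0.91247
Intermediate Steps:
V(c) = c²
j = 456976 (j = (26²)² = 676² = 456976)
j/s = 456976/(-500815) = 456976*(-1/500815) = -456976/500815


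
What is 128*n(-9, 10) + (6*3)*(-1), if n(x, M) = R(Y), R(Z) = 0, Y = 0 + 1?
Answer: -18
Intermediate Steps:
Y = 1
n(x, M) = 0
128*n(-9, 10) + (6*3)*(-1) = 128*0 + (6*3)*(-1) = 0 + 18*(-1) = 0 - 18 = -18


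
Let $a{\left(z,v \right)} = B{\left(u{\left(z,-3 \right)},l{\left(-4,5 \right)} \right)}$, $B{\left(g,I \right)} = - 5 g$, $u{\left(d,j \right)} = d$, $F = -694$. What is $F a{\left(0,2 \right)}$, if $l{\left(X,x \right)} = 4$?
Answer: $0$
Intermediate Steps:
$a{\left(z,v \right)} = - 5 z$
$F a{\left(0,2 \right)} = - 694 \left(\left(-5\right) 0\right) = \left(-694\right) 0 = 0$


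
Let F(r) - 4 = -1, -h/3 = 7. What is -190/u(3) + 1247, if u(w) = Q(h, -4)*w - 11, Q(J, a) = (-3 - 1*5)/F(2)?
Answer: 1257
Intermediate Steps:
h = -21 (h = -3*7 = -21)
F(r) = 3 (F(r) = 4 - 1 = 3)
Q(J, a) = -8/3 (Q(J, a) = (-3 - 1*5)/3 = (-3 - 5)*(⅓) = -8*⅓ = -8/3)
u(w) = -11 - 8*w/3 (u(w) = -8*w/3 - 11 = -11 - 8*w/3)
-190/u(3) + 1247 = -190/(-11 - 8/3*3) + 1247 = -190/(-11 - 8) + 1247 = -190/(-19) + 1247 = -190*(-1/19) + 1247 = 10 + 1247 = 1257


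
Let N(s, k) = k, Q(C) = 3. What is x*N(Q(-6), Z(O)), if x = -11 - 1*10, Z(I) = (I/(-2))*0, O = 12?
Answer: 0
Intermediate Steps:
Z(I) = 0 (Z(I) = (I*(-½))*0 = -I/2*0 = 0)
x = -21 (x = -11 - 10 = -21)
x*N(Q(-6), Z(O)) = -21*0 = 0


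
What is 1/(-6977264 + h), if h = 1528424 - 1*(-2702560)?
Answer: -1/2746280 ≈ -3.6413e-7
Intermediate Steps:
h = 4230984 (h = 1528424 + 2702560 = 4230984)
1/(-6977264 + h) = 1/(-6977264 + 4230984) = 1/(-2746280) = -1/2746280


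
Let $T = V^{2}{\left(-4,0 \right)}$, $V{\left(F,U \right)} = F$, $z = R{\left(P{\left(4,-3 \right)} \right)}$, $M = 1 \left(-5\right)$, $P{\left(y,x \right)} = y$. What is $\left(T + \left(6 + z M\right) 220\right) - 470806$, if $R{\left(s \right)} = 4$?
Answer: $-473870$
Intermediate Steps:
$M = -5$
$z = 4$
$T = 16$ ($T = \left(-4\right)^{2} = 16$)
$\left(T + \left(6 + z M\right) 220\right) - 470806 = \left(16 + \left(6 + 4 \left(-5\right)\right) 220\right) - 470806 = \left(16 + \left(6 - 20\right) 220\right) - 470806 = \left(16 - 3080\right) - 470806 = -3064 - 470806 = -473870$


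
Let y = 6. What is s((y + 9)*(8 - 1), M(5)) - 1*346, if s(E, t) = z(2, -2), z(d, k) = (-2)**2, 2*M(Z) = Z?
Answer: -342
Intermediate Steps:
M(Z) = Z/2
z(d, k) = 4
s(E, t) = 4
s((y + 9)*(8 - 1), M(5)) - 1*346 = 4 - 1*346 = 4 - 346 = -342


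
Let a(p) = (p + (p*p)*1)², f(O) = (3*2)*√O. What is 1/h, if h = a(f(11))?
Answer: 397/61785900 - √11/5148825 ≈ 5.7813e-6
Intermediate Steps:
f(O) = 6*√O
a(p) = (p + p²)² (a(p) = (p + p²*1)² = (p + p²)²)
h = 396*(1 + 6*√11)² (h = (6*√11)²*(1 + 6*√11)² = 396*(1 + 6*√11)² ≈ 1.7297e+5)
1/h = 1/(157212 + 4752*√11)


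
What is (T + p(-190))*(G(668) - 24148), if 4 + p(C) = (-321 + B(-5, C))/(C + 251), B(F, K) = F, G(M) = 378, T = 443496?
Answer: -643042346220/61 ≈ -1.0542e+10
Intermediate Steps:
p(C) = -4 - 326/(251 + C) (p(C) = -4 + (-321 - 5)/(C + 251) = -4 - 326/(251 + C))
(T + p(-190))*(G(668) - 24148) = (443496 + 2*(-665 - 2*(-190))/(251 - 190))*(378 - 24148) = (443496 + 2*(-665 + 380)/61)*(-23770) = (443496 + 2*(1/61)*(-285))*(-23770) = (443496 - 570/61)*(-23770) = (27052686/61)*(-23770) = -643042346220/61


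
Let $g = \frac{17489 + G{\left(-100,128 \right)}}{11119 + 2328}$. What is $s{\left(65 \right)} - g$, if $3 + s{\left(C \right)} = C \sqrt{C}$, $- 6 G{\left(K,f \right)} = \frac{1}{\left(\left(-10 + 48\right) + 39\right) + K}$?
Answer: $- \frac{7980541}{1855686} + 65 \sqrt{65} \approx 519.75$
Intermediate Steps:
$G{\left(K,f \right)} = - \frac{1}{6 \left(77 + K\right)}$ ($G{\left(K,f \right)} = - \frac{1}{6 \left(\left(\left(-10 + 48\right) + 39\right) + K\right)} = - \frac{1}{6 \left(\left(38 + 39\right) + K\right)} = - \frac{1}{6 \left(77 + K\right)}$)
$s{\left(C \right)} = -3 + C^{\frac{3}{2}}$ ($s{\left(C \right)} = -3 + C \sqrt{C} = -3 + C^{\frac{3}{2}}$)
$g = \frac{2413483}{1855686}$ ($g = \frac{17489 - \frac{1}{462 + 6 \left(-100\right)}}{11119 + 2328} = \frac{17489 - \frac{1}{462 - 600}}{13447} = \left(17489 - \frac{1}{-138}\right) \frac{1}{13447} = \left(17489 - - \frac{1}{138}\right) \frac{1}{13447} = \left(17489 + \frac{1}{138}\right) \frac{1}{13447} = \frac{2413483}{138} \cdot \frac{1}{13447} = \frac{2413483}{1855686} \approx 1.3006$)
$s{\left(65 \right)} - g = \left(-3 + 65^{\frac{3}{2}}\right) - \frac{2413483}{1855686} = \left(-3 + 65 \sqrt{65}\right) - \frac{2413483}{1855686} = - \frac{7980541}{1855686} + 65 \sqrt{65}$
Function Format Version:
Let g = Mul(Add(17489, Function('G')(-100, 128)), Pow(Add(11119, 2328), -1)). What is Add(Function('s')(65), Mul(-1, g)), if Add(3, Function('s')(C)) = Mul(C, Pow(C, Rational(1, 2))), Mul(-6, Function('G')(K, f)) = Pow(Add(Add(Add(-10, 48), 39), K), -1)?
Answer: Add(Rational(-7980541, 1855686), Mul(65, Pow(65, Rational(1, 2)))) ≈ 519.75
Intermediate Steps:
Function('G')(K, f) = Mul(Rational(-1, 6), Pow(Add(77, K), -1)) (Function('G')(K, f) = Mul(Rational(-1, 6), Pow(Add(Add(Add(-10, 48), 39), K), -1)) = Mul(Rational(-1, 6), Pow(Add(Add(38, 39), K), -1)) = Mul(Rational(-1, 6), Pow(Add(77, K), -1)))
Function('s')(C) = Add(-3, Pow(C, Rational(3, 2))) (Function('s')(C) = Add(-3, Mul(C, Pow(C, Rational(1, 2)))) = Add(-3, Pow(C, Rational(3, 2))))
g = Rational(2413483, 1855686) (g = Mul(Add(17489, Mul(-1, Pow(Add(462, Mul(6, -100)), -1))), Pow(Add(11119, 2328), -1)) = Mul(Add(17489, Mul(-1, Pow(Add(462, -600), -1))), Pow(13447, -1)) = Mul(Add(17489, Mul(-1, Pow(-138, -1))), Rational(1, 13447)) = Mul(Add(17489, Mul(-1, Rational(-1, 138))), Rational(1, 13447)) = Mul(Add(17489, Rational(1, 138)), Rational(1, 13447)) = Mul(Rational(2413483, 138), Rational(1, 13447)) = Rational(2413483, 1855686) ≈ 1.3006)
Add(Function('s')(65), Mul(-1, g)) = Add(Add(-3, Pow(65, Rational(3, 2))), Mul(-1, Rational(2413483, 1855686))) = Add(Add(-3, Mul(65, Pow(65, Rational(1, 2)))), Rational(-2413483, 1855686)) = Add(Rational(-7980541, 1855686), Mul(65, Pow(65, Rational(1, 2))))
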